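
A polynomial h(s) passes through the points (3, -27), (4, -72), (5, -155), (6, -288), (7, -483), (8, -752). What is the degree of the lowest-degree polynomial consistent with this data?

3

Forward differences of the values at s = 3, 4, 5, 6, 7, 8:
  h  : -27  -72  -155  -288  -483  -752
  Δ  : -45  -83  -133  -195  -269
  Δ^2: -38  -50  -62  -74
  Δ^3: -12  -12  -12
  Δ^4: 0  0
  Δ^5: 0
The third differences are constant (-12) and nonzero, while all higher differences vanish, so the minimal degree is 3.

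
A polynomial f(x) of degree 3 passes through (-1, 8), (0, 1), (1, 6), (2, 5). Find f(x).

Write f(x) = ax^3 + bx^2 + cx + d. Substituting each data point gives a linear system:
  -a + b - c + d = 8
  d = 1
  a + b + c + d = 6
  8a + 4b + 2c + d = 5
Solving the system yields a = -3, b = 6, c = 2, d = 1.
So f(x) = -3x³ + 6x² + 2x + 1.
Check: f(2) = 5. ✓

f(x) = -3x^3 + 6x^2 + 2x + 1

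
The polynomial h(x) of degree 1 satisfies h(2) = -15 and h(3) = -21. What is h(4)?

-27

Write h(x) = ax + b. Substituting each data point gives a linear system:
  2a + b = -15
  3a + b = -21
Solving the system yields a = -6, b = -3.
So h(x) = -6x - 3.
Then h(4) = -27.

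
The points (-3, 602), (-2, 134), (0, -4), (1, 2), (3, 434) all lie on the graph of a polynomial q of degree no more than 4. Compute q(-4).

1792

Write q(n) = an^4 + bn^3 + cn^2 + dn + e. Substituting each data point gives a linear system:
  81a - 27b + 9c - 3d + e = 602
  16a - 8b + 4c - 2d + e = 134
  e = -4
  a + b + c + d + e = 2
  81a + 27b + 9c + 3d + e = 434
Solving the system yields a = 6, b = -3, c = 4, d = -1, e = -4.
So q(n) = 6n^4 - 3n^3 + 4n^2 - n - 4.
Then q(-4) = 1792.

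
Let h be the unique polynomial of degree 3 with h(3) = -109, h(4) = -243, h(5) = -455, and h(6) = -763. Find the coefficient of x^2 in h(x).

-3

Write h(x) = ax^3 + bx^2 + cx + d. Substituting each data point gives a linear system:
  27a + 9b + 3c + d = -109
  64a + 16b + 4c + d = -243
  125a + 25b + 5c + d = -455
  216a + 36b + 6c + d = -763
Solving the system yields a = -3, b = -3, c = -2, d = 5.
So h(x) = -3x³ - 3x² - 2x + 5.
The coefficient of x^2 is -3.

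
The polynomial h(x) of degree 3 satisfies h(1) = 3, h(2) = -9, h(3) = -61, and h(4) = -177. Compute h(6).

-697

Write h(x) = ax^3 + bx^2 + cx + d. Substituting each data point gives a linear system:
  a + b + c + d = 3
  8a + 4b + 2c + d = -9
  27a + 9b + 3c + d = -61
  64a + 16b + 4c + d = -177
Solving the system yields a = -4, b = 4, c = 4, d = -1.
So h(x) = -4x³ + 4x² + 4x - 1.
Then h(6) = -697.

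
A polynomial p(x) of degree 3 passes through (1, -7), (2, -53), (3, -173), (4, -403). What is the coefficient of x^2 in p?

Write p(x) = ax^3 + bx^2 + cx + d. Substituting each data point gives a linear system:
  a + b + c + d = -7
  8a + 4b + 2c + d = -53
  27a + 9b + 3c + d = -173
  64a + 16b + 4c + d = -403
Solving the system yields a = -6, b = -1, c = -1, d = 1.
So p(x) = -6x^3 - x^2 - x + 1.
The coefficient of x^2 is -1.

-1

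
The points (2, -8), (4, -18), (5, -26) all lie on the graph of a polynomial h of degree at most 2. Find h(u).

h(u) = -u^2 + u - 6

Using the Lagrange interpolation formula with nodes 2, 4, 5:
  L_0(u) = (u - 4)(u - 5) / 6
  L_1(u) = (u - 2)(u - 5) / -2
  L_2(u) = (u - 2)(u - 4) / 3
Then h(u) = -8·L_0(u) - 18·L_1(u) - 26·L_2(u).
Expanding and collecting terms gives h(u) = -u² + u - 6.
Check: h(5) = -26. ✓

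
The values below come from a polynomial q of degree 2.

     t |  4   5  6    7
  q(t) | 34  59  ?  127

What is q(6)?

On equispaced nodes a degree-2 polynomial has vanishing third forward difference, so
  - q(4) + 3·q(5) - 3·q(6) + q(7) = 0.
Substituting the known values and solving for q(6):
  -3·q(6) = -270
  q(6) = 90.

90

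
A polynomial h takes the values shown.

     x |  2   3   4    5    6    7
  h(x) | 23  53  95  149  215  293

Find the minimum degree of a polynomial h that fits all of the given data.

2

Forward differences of the values at x = 2, 3, 4, 5, 6, 7:
  h  : 23  53  95  149  215  293
  Δ  : 30  42  54  66  78
  Δ^2: 12  12  12  12
  Δ^3: 0  0  0
  Δ^4: 0  0
  Δ^5: 0
The second differences are constant (12) and nonzero, while all higher differences vanish, so the minimal degree is 2.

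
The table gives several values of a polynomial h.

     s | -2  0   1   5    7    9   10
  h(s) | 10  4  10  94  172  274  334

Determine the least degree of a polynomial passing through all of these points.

Divided differences on the nodes -2, 0, 1, 5, 7, 9, 10:
  order 0: 10  4  10  94  172  274  334
  order 1: -3  6  21  39  51  60
  order 2: 3  3  3  3  3
  order 3: 0  0  0  0
  order 4: 0  0  0
  order 5: 0  0
  order 6: 0
The order-2 divided differences are all 3 (nonzero) and every higher order vanishes, so the data lies on a polynomial of degree exactly 2.

2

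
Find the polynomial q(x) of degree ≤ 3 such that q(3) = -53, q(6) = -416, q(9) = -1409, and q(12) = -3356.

q(x) = -2x^3 + x^2 - 4x + 4

Using the Lagrange interpolation formula with nodes 3, 6, 9, 12:
  L_0(x) = (x - 6)(x - 9)(x - 12) / -162
  L_1(x) = (x - 3)(x - 9)(x - 12) / 54
  L_2(x) = (x - 3)(x - 6)(x - 12) / -54
  L_3(x) = (x - 3)(x - 6)(x - 9) / 162
Then q(x) = -53·L_0(x) - 416·L_1(x) - 1409·L_2(x) - 3356·L_3(x).
Expanding and collecting terms gives q(x) = -2x^3 + x^2 - 4x + 4.
Check: q(9) = -1409. ✓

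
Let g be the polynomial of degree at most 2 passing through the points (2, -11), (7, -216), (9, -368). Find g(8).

Using the Lagrange interpolation formula with nodes 2, 7, 9:
  L_0(x) = (x - 7)(x - 9) / 35
  L_1(x) = (x - 2)(x - 9) / -10
  L_2(x) = (x - 2)(x - 7) / 14
Then g(x) = -11·L_0(x) - 216·L_1(x) - 368·L_2(x).
Expanding and collecting terms gives g(x) = -5x² + 4x + 1.
Evaluating at x = 8: g(8) = -287.

-287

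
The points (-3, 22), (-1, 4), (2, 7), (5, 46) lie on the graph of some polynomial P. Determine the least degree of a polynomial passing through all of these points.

Divided differences on the nodes -3, -1, 2, 5:
  order 0: 22  4  7  46
  order 1: -9  1  13
  order 2: 2  2
  order 3: 0
The order-2 divided differences are all 2 (nonzero) and every higher order vanishes, so the data lies on a polynomial of degree exactly 2.

2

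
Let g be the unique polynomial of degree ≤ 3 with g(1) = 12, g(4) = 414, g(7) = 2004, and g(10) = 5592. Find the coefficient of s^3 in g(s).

5

Write g(s) = as^3 + bs^2 + cs + d. Substituting each data point gives a linear system:
  a + b + c + d = 12
  64a + 16b + 4c + d = 414
  343a + 49b + 7c + d = 2004
  1000a + 100b + 10c + d = 5592
Solving the system yields a = 5, b = 6, c = -1, d = 2.
So g(s) = 5s³ + 6s² - s + 2.
The leading coefficient is 5.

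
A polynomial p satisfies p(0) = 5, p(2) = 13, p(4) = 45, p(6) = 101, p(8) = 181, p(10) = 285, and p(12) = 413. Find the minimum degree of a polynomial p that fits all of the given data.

2

Forward differences of the values at u = 0, 2, 4, 6, 8, 10, 12:
  p  : 5  13  45  101  181  285  413
  Δ  : 8  32  56  80  104  128
  Δ^2: 24  24  24  24  24
  Δ^3: 0  0  0  0
  Δ^4: 0  0  0
  Δ^5: 0  0
  Δ^6: 0
The second differences are constant (24) and nonzero, while all higher differences vanish, so the minimal degree is 2.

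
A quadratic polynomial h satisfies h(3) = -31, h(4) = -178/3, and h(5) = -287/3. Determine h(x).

h(x) = -4x^2 - (1/3)x + 6

Write h(x) = ax^2 + bx + c. Substituting each data point gives a linear system:
  9a + 3b + c = -31
  16a + 4b + c = -178/3
  25a + 5b + c = -287/3
Solving the system yields a = -4, b = -1/3, c = 6.
So h(x) = -4x^2 - (1/3)x + 6.
Check: h(4) = -178/3. ✓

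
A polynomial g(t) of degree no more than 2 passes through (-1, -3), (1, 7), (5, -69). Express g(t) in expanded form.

g(t) = -4t^2 + 5t + 6

Write g(t) = at^2 + bt + c. Substituting each data point gives a linear system:
  a - b + c = -3
  a + b + c = 7
  25a + 5b + c = -69
Solving the system yields a = -4, b = 5, c = 6.
So g(t) = -4t^2 + 5t + 6.
Check: g(5) = -69. ✓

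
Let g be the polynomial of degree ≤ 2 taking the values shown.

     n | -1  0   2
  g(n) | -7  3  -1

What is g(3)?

Using the Lagrange interpolation formula with nodes -1, 0, 2:
  L_0(n) = n(n - 2) / 3
  L_1(n) = (n + 1)(n - 2) / -2
  L_2(n) = (n + 1)n / 6
Then g(n) = -7·L_0(n) + 3·L_1(n) - 1·L_2(n).
Expanding and collecting terms gives g(n) = -4n^2 + 6n + 3.
Evaluating at n = 3: g(3) = -15.

-15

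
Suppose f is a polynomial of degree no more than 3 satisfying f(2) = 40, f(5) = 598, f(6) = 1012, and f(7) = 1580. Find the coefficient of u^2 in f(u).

Write f(u) = au^3 + bu^2 + cu + d. Substituting each data point gives a linear system:
  8a + 4b + 2c + d = 40
  125a + 25b + 5c + d = 598
  216a + 36b + 6c + d = 1012
  343a + 49b + 7c + d = 1580
Solving the system yields a = 4, b = 5, c = -5, d = -2.
So f(u) = 4u^3 + 5u^2 - 5u - 2.
The coefficient of u^2 is 5.

5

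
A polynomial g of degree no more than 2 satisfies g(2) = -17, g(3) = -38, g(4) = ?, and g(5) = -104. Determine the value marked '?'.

-67

The 3 known points determine the degree-2 polynomial uniquely.
Write g(s) = as^2 + bs + c. Substituting each data point gives a linear system:
  4a + 2b + c = -17
  9a + 3b + c = -38
  25a + 5b + c = -104
Solving the system yields a = -4, b = -1, c = 1.
So g(s) = -4s^2 - s + 1.
Then g(4) = -67.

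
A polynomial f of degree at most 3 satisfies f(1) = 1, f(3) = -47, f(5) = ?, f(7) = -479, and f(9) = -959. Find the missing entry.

The 4 known points determine the degree-3 polynomial uniquely.
Write f(s) = as^3 + bs^2 + cs + d. Substituting each data point gives a linear system:
  a + b + c + d = 1
  27a + 9b + 3c + d = -47
  343a + 49b + 7c + d = -479
  729a + 81b + 9c + d = -959
Solving the system yields a = -1, b = -3, c = 1, d = 4.
So f(s) = -s^3 - 3s^2 + s + 4.
Then f(5) = -191.

-191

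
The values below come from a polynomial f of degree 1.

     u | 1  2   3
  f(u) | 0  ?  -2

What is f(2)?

-1

The 2 known points determine the degree-1 polynomial uniquely.
Write f(u) = au + b. Substituting each data point gives a linear system:
  a + b = 0
  3a + b = -2
Solving the system yields a = -1, b = 1.
So f(u) = -u + 1.
Then f(2) = -1.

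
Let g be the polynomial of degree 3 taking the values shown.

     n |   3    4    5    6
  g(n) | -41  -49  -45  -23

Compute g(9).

Using the Lagrange interpolation formula with nodes 3, 4, 5, 6:
  L_0(n) = (n - 4)(n - 5)(n - 6) / -6
  L_1(n) = (n - 3)(n - 5)(n - 6) / 2
  L_2(n) = (n - 3)(n - 4)(n - 6) / -2
  L_3(n) = (n - 3)(n - 4)(n - 5) / 6
Then g(n) = -41·L_0(n) - 49·L_1(n) - 45·L_2(n) - 23·L_3(n).
Expanding and collecting terms gives g(n) = n^3 - 6n^2 - 3n - 5.
Evaluating at n = 9: g(9) = 211.

211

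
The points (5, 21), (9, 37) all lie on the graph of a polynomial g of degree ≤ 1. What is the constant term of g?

Write g(t) = at + b. Substituting each data point gives a linear system:
  5a + b = 21
  9a + b = 37
Solving the system yields a = 4, b = 1.
So g(t) = 4t + 1.
The constant term is 1.

1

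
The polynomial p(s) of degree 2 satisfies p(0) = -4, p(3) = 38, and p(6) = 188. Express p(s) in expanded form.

Write p(s) = as^2 + bs + c. Substituting each data point gives a linear system:
  c = -4
  9a + 3b + c = 38
  36a + 6b + c = 188
Solving the system yields a = 6, b = -4, c = -4.
So p(s) = 6s² - 4s - 4.
Check: p(0) = -4. ✓

p(s) = 6s^2 - 4s - 4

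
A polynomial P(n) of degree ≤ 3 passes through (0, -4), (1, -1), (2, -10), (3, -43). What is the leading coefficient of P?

-2

Write P(n) = an^3 + bn^2 + cn + d. Substituting each data point gives a linear system:
  d = -4
  a + b + c + d = -1
  8a + 4b + 2c + d = -10
  27a + 9b + 3c + d = -43
Solving the system yields a = -2, b = 0, c = 5, d = -4.
So P(n) = -2n³ + 5n - 4.
The leading coefficient is -2.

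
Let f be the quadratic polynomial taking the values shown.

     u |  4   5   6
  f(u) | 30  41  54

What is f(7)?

69

Forward differences of the values at u = 4, 5, 6:
  f  : 30  41  54
  Δ  : 11  13
  Δ^2: 2
The second differences are constant, confirming degree 2.
Interpolating (Newton forward form) and evaluating at u = 7 gives f(7) = 69.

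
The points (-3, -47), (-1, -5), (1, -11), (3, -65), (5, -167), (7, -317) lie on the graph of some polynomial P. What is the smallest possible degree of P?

Forward differences of the values at u = -3, -1, 1, 3, 5, 7:
  P  : -47  -5  -11  -65  -167  -317
  Δ  : 42  -6  -54  -102  -150
  Δ^2: -48  -48  -48  -48
  Δ^3: 0  0  0
  Δ^4: 0  0
  Δ^5: 0
The second differences are constant (-48) and nonzero, while all higher differences vanish, so the minimal degree is 2.

2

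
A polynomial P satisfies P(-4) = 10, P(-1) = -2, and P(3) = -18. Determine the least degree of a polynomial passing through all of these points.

Divided differences on the nodes -4, -1, 3:
  order 0: 10  -2  -18
  order 1: -4  -4
  order 2: 0
The order-1 divided differences are all -4 (nonzero) and every higher order vanishes, so the data lies on a polynomial of degree exactly 1.

1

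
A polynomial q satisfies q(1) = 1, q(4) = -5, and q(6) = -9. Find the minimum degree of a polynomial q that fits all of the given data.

1

Divided differences on the nodes 1, 4, 6:
  order 0: 1  -5  -9
  order 1: -2  -2
  order 2: 0
The order-1 divided differences are all -2 (nonzero) and every higher order vanishes, so the data lies on a polynomial of degree exactly 1.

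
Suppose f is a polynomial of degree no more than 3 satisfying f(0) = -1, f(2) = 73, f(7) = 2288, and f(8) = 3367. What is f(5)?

874

Write f(s) = as^3 + bs^2 + cs + d. Substituting each data point gives a linear system:
  d = -1
  8a + 4b + 2c + d = 73
  343a + 49b + 7c + d = 2288
  512a + 64b + 8c + d = 3367
Solving the system yields a = 6, b = 4, c = 5, d = -1.
So f(s) = 6s³ + 4s² + 5s - 1.
Then f(5) = 874.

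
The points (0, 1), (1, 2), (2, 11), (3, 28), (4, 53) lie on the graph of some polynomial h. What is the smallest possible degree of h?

Forward differences of the values at t = 0, 1, 2, 3, 4:
  h  : 1  2  11  28  53
  Δ  : 1  9  17  25
  Δ^2: 8  8  8
  Δ^3: 0  0
  Δ^4: 0
The second differences are constant (8) and nonzero, while all higher differences vanish, so the minimal degree is 2.

2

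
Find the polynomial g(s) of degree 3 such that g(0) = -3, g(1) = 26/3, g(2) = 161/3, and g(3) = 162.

g(s) = 5s^3 + (5/3)s^2 + 5s - 3

Write g(s) = as^3 + bs^2 + cs + d. Substituting each data point gives a linear system:
  d = -3
  a + b + c + d = 26/3
  8a + 4b + 2c + d = 161/3
  27a + 9b + 3c + d = 162
Solving the system yields a = 5, b = 5/3, c = 5, d = -3.
So g(s) = 5s³ + (5/3)s² + 5s - 3.
Check: g(2) = 161/3. ✓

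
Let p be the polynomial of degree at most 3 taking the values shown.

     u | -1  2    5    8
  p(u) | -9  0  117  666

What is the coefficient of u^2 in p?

-6

Write p(u) = au^3 + bu^2 + cu + d. Substituting each data point gives a linear system:
  -a + b - c + d = -9
  8a + 4b + 2c + d = 0
  125a + 25b + 5c + d = 117
  512a + 64b + 8c + d = 666
Solving the system yields a = 2, b = -6, c = 3, d = 2.
So p(u) = 2u^3 - 6u^2 + 3u + 2.
The coefficient of u^2 is -6.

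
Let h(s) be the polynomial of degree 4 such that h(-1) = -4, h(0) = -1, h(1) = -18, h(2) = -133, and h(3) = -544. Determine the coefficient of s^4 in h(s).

Write h(s) = as^4 + bs^3 + cs^2 + ds + e. Substituting each data point gives a linear system:
  a - b + c - d + e = -4
  e = -1
  a + b + c + d + e = -18
  16a + 8b + 4c + 2d + e = -133
  81a + 27b + 9c + 3d + e = -544
Solving the system yields a = -5, b = -3, c = -5, d = -4, e = -1.
So h(s) = -5s^4 - 3s^3 - 5s^2 - 4s - 1.
The leading coefficient is -5.

-5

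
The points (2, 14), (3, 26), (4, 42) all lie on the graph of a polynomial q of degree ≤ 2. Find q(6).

Write q(t) = at^2 + bt + c. Substituting each data point gives a linear system:
  4a + 2b + c = 14
  9a + 3b + c = 26
  16a + 4b + c = 42
Solving the system yields a = 2, b = 2, c = 2.
So q(t) = 2t^2 + 2t + 2.
Then q(6) = 86.

86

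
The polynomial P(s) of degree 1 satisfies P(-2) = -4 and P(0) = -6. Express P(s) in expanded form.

P(s) = -s - 6

Using the Lagrange interpolation formula with nodes -2, 0:
  L_0(s) = s / -2
  L_1(s) = (s + 2) / 2
Then P(s) = -4·L_0(s) - 6·L_1(s).
Expanding and collecting terms gives P(s) = -s - 6.
Check: P(0) = -6. ✓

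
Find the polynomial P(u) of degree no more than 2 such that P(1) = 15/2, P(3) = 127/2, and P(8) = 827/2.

P(u) = 6u^2 + 4u - 5/2

Write P(u) = au^2 + bu + c. Substituting each data point gives a linear system:
  a + b + c = 15/2
  9a + 3b + c = 127/2
  64a + 8b + c = 827/2
Solving the system yields a = 6, b = 4, c = -5/2.
So P(u) = 6u² + 4u - 5/2.
Check: P(1) = 15/2. ✓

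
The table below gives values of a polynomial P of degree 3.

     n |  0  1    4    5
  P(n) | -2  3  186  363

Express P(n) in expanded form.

P(n) = 3n^3 - n^2 + 3n - 2

Write P(n) = an^3 + bn^2 + cn + d. Substituting each data point gives a linear system:
  d = -2
  a + b + c + d = 3
  64a + 16b + 4c + d = 186
  125a + 25b + 5c + d = 363
Solving the system yields a = 3, b = -1, c = 3, d = -2.
So P(n) = 3n^3 - n^2 + 3n - 2.
Check: P(0) = -2. ✓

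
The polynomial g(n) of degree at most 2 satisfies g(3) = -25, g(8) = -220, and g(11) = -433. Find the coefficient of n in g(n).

Write g(n) = an^2 + bn + c. Substituting each data point gives a linear system:
  9a + 3b + c = -25
  64a + 8b + c = -220
  121a + 11b + c = -433
Solving the system yields a = -4, b = 5, c = -4.
So g(n) = -4n^2 + 5n - 4.
The coefficient of n is 5.

5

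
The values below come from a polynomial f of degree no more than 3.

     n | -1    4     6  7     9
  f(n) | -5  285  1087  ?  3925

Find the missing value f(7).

The 4 known points determine the degree-3 polynomial uniquely.
Write f(n) = an^3 + bn^2 + cn + d. Substituting each data point gives a linear system:
  -a + b - c + d = -5
  64a + 16b + 4c + d = 285
  216a + 36b + 6c + d = 1087
  729a + 81b + 9c + d = 3925
Solving the system yields a = 6, b = -5, c = -5, d = 1.
So f(n) = 6n^3 - 5n^2 - 5n + 1.
Then f(7) = 1779.

1779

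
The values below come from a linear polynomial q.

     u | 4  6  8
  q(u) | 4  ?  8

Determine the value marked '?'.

The 2 known points determine the degree-1 polynomial uniquely.
Write q(u) = au + b. Substituting each data point gives a linear system:
  4a + b = 4
  8a + b = 8
Solving the system yields a = 1, b = 0.
So q(u) = u.
Then q(6) = 6.

6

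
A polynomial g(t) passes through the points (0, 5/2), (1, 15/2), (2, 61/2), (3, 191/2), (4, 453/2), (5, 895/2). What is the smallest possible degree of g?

3

Forward differences of the values at t = 0, 1, 2, 3, 4, 5:
  g  : 5/2  15/2  61/2  191/2  453/2  895/2
  Δ  : 5  23  65  131  221
  Δ^2: 18  42  66  90
  Δ^3: 24  24  24
  Δ^4: 0  0
  Δ^5: 0
The third differences are constant (24) and nonzero, while all higher differences vanish, so the minimal degree is 3.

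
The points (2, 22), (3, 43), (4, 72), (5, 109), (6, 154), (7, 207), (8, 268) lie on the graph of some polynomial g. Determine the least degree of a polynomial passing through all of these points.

Forward differences of the values at n = 2, 3, 4, 5, 6, 7, 8:
  g  : 22  43  72  109  154  207  268
  Δ  : 21  29  37  45  53  61
  Δ^2: 8  8  8  8  8
  Δ^3: 0  0  0  0
  Δ^4: 0  0  0
  Δ^5: 0  0
  Δ^6: 0
The second differences are constant (8) and nonzero, while all higher differences vanish, so the minimal degree is 2.

2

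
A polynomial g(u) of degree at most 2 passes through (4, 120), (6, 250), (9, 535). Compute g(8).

428

Using the Lagrange interpolation formula with nodes 4, 6, 9:
  L_0(u) = (u - 6)(u - 9) / 10
  L_1(u) = (u - 4)(u - 9) / -6
  L_2(u) = (u - 4)(u - 6) / 15
Then g(u) = 120·L_0(u) + 250·L_1(u) + 535·L_2(u).
Expanding and collecting terms gives g(u) = 6u² + 5u + 4.
Evaluating at u = 8: g(8) = 428.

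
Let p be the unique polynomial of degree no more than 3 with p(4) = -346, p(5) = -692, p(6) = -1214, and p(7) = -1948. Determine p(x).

Write p(x) = ax^3 + bx^2 + cx + d. Substituting each data point gives a linear system:
  64a + 16b + 4c + d = -346
  125a + 25b + 5c + d = -692
  216a + 36b + 6c + d = -1214
  343a + 49b + 7c + d = -1948
Solving the system yields a = -6, b = 2, c = 2, d = -2.
So p(x) = -6x^3 + 2x^2 + 2x - 2.
Check: p(4) = -346. ✓

p(x) = -6x^3 + 2x^2 + 2x - 2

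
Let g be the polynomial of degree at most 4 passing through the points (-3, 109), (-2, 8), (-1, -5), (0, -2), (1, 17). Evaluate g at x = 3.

463

Forward differences of the values at x = -3, -2, -1, 0, 1:
  g  : 109  8  -5  -2  17
  Δ  : -101  -13  3  19
  Δ^2: 88  16  16
  Δ^3: -72  0
  Δ^4: 72
The fourth differences are constant, confirming degree 4.
Interpolating (Newton forward form) and evaluating at x = 3 gives g(3) = 463.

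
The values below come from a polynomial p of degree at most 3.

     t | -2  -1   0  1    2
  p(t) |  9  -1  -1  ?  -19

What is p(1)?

The 4 known points determine the degree-3 polynomial uniquely.
Write p(t) = at^3 + bt^2 + ct + d. Substituting each data point gives a linear system:
  -8a + 4b - 2c + d = 9
  -a + b - c + d = -1
  d = -1
  8a + 4b + 2c + d = -19
Solving the system yields a = -2, b = -1, c = 1, d = -1.
So p(t) = -2t^3 - t^2 + t - 1.
Then p(1) = -3.

-3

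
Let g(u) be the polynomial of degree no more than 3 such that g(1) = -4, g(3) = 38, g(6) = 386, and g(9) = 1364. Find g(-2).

Write g(u) = au^3 + bu^2 + cu + d. Substituting each data point gives a linear system:
  a + b + c + d = -4
  27a + 9b + 3c + d = 38
  216a + 36b + 6c + d = 386
  729a + 81b + 9c + d = 1364
Solving the system yields a = 2, b = -1, c = -1, d = -4.
So g(u) = 2u^3 - u^2 - u - 4.
Then g(-2) = -22.

-22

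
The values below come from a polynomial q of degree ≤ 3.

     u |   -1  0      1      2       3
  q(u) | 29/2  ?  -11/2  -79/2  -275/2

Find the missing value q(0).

1/2

On equispaced nodes a degree-3 polynomial has vanishing fourth forward difference, so
  q(-1) - 4·q(0) + 6·q(1) - 4·q(2) + q(3) = 0.
Substituting the known values and solving for q(0):
  -4·q(0) = -2
  q(0) = 1/2.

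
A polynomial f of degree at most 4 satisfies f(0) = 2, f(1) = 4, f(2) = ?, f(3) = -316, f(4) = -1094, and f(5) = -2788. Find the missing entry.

The 5 known points determine the degree-4 polynomial uniquely.
Write f(x) = ax^4 + bx^3 + cx^2 + dx + e. Substituting each data point gives a linear system:
  e = 2
  a + b + c + d + e = 4
  81a + 27b + 9c + 3d + e = -316
  256a + 64b + 16c + 4d + e = -1094
  625a + 125b + 25c + 5d + e = -2788
Solving the system yields a = -5, b = 2, c = 3, d = 2, e = 2.
So f(x) = -5x^4 + 2x^3 + 3x^2 + 2x + 2.
Then f(2) = -46.

-46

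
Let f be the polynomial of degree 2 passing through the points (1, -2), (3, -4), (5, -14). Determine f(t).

Write f(t) = at^2 + bt + c. Substituting each data point gives a linear system:
  a + b + c = -2
  9a + 3b + c = -4
  25a + 5b + c = -14
Solving the system yields a = -1, b = 3, c = -4.
So f(t) = -t^2 + 3t - 4.
Check: f(5) = -14. ✓

f(t) = -t^2 + 3t - 4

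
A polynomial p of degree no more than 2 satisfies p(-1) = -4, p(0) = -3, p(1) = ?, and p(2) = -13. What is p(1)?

-6

On equispaced nodes a degree-2 polynomial has vanishing third forward difference, so
  - p(-1) + 3·p(0) - 3·p(1) + p(2) = 0.
Substituting the known values and solving for p(1):
  -3·p(1) = 18
  p(1) = -6.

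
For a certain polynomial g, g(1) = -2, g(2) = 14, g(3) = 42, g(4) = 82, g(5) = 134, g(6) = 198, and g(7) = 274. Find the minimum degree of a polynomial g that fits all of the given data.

Forward differences of the values at n = 1, 2, 3, 4, 5, 6, 7:
  g  : -2  14  42  82  134  198  274
  Δ  : 16  28  40  52  64  76
  Δ^2: 12  12  12  12  12
  Δ^3: 0  0  0  0
  Δ^4: 0  0  0
  Δ^5: 0  0
  Δ^6: 0
The second differences are constant (12) and nonzero, while all higher differences vanish, so the minimal degree is 2.

2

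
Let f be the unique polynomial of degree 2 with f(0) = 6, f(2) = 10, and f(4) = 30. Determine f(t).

Using the Lagrange interpolation formula with nodes 0, 2, 4:
  L_0(t) = (t - 2)(t - 4) / 8
  L_1(t) = t(t - 4) / -4
  L_2(t) = t(t - 2) / 8
Then f(t) = 6·L_0(t) + 10·L_1(t) + 30·L_2(t).
Expanding and collecting terms gives f(t) = 2t² - 2t + 6.
Check: f(2) = 10. ✓

f(t) = 2t^2 - 2t + 6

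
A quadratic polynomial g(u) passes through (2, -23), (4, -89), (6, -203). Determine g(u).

g(u) = -6u^2 + 3u - 5

Using the Lagrange interpolation formula with nodes 2, 4, 6:
  L_0(u) = (u - 4)(u - 6) / 8
  L_1(u) = (u - 2)(u - 6) / -4
  L_2(u) = (u - 2)(u - 4) / 8
Then g(u) = -23·L_0(u) - 89·L_1(u) - 203·L_2(u).
Expanding and collecting terms gives g(u) = -6u^2 + 3u - 5.
Check: g(4) = -89. ✓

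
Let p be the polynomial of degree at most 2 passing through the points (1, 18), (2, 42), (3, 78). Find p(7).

Write p(t) = at^2 + bt + c. Substituting each data point gives a linear system:
  a + b + c = 18
  4a + 2b + c = 42
  9a + 3b + c = 78
Solving the system yields a = 6, b = 6, c = 6.
So p(t) = 6t^2 + 6t + 6.
Then p(7) = 342.

342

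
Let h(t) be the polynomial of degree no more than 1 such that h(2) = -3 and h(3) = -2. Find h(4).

Write h(t) = at + b. Substituting each data point gives a linear system:
  2a + b = -3
  3a + b = -2
Solving the system yields a = 1, b = -5.
So h(t) = t - 5.
Then h(4) = -1.

-1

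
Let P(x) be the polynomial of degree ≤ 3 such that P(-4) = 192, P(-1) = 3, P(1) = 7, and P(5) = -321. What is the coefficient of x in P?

5

Write P(x) = ax^3 + bx^2 + cx + d. Substituting each data point gives a linear system:
  -64a + 16b - 4c + d = 192
  -a + b - c + d = 3
  a + b + c + d = 7
  125a + 25b + 5c + d = -321
Solving the system yields a = -3, b = 1, c = 5, d = 4.
So P(x) = -3x^3 + x^2 + 5x + 4.
The coefficient of x is 5.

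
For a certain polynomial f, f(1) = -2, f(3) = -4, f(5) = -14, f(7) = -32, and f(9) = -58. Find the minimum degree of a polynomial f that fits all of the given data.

2

Forward differences of the values at u = 1, 3, 5, 7, 9:
  f  : -2  -4  -14  -32  -58
  Δ  : -2  -10  -18  -26
  Δ^2: -8  -8  -8
  Δ^3: 0  0
  Δ^4: 0
The second differences are constant (-8) and nonzero, while all higher differences vanish, so the minimal degree is 2.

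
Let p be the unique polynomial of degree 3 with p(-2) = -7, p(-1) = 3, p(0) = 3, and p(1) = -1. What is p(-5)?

Write p(u) = au^3 + bu^2 + cu + d. Substituting each data point gives a linear system:
  -8a + 4b - 2c + d = -7
  -a + b - c + d = 3
  d = 3
  a + b + c + d = -1
Solving the system yields a = 1, b = -2, c = -3, d = 3.
So p(u) = u^3 - 2u^2 - 3u + 3.
Then p(-5) = -157.

-157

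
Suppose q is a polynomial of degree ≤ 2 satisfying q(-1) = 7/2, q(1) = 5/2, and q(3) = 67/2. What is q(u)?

q(u) = 4u^2 - (1/2)u - 1

Using the Lagrange interpolation formula with nodes -1, 1, 3:
  L_0(u) = (u - 1)(u - 3) / 8
  L_1(u) = (u + 1)(u - 3) / -4
  L_2(u) = (u + 1)(u - 1) / 8
Then q(u) = 7/2·L_0(u) + 5/2·L_1(u) + 67/2·L_2(u).
Expanding and collecting terms gives q(u) = 4u^2 - (1/2)u - 1.
Check: q(1) = 5/2. ✓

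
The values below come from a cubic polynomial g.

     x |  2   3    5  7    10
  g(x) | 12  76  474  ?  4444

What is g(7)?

1432

The 4 known points determine the degree-3 polynomial uniquely.
Write g(x) = ax^3 + bx^2 + cx + d. Substituting each data point gives a linear system:
  8a + 4b + 2c + d = 12
  27a + 9b + 3c + d = 76
  125a + 25b + 5c + d = 474
  1000a + 100b + 10c + d = 4444
Solving the system yields a = 5, b = -5, c = -6, d = 4.
So g(x) = 5x³ - 5x² - 6x + 4.
Then g(7) = 1432.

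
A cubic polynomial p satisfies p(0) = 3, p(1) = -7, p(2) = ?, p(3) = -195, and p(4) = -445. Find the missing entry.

-61

On equispaced nodes a degree-3 polynomial has vanishing fourth forward difference, so
  p(0) - 4·p(1) + 6·p(2) - 4·p(3) + p(4) = 0.
Substituting the known values and solving for p(2):
  6·p(2) = -366
  p(2) = -61.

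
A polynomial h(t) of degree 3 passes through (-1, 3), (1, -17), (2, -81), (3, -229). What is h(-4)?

Using the Lagrange interpolation formula with nodes -1, 1, 2, 3:
  L_0(t) = (t - 1)(t - 2)(t - 3) / -24
  L_1(t) = (t + 1)(t - 2)(t - 3) / 4
  L_2(t) = (t + 1)(t - 1)(t - 3) / -3
  L_3(t) = (t + 1)(t - 1)(t - 2) / 8
Then h(t) = 3·L_0(t) - 17·L_1(t) - 81·L_2(t) - 229·L_3(t).
Expanding and collecting terms gives h(t) = -6t³ - 6t² - 4t - 1.
Evaluating at t = -4: h(-4) = 303.

303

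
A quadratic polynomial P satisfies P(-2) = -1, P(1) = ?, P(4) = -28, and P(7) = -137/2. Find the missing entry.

-11/2

On equispaced nodes a degree-2 polynomial has vanishing third forward difference, so
  - P(-2) + 3·P(1) - 3·P(4) + P(7) = 0.
Substituting the known values and solving for P(1):
  3·P(1) = -33/2
  P(1) = -11/2.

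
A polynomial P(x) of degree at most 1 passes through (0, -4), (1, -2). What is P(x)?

P(x) = 2x - 4

Write P(x) = ax + b. Substituting each data point gives a linear system:
  b = -4
  a + b = -2
Solving the system yields a = 2, b = -4.
So P(x) = 2x - 4.
Check: P(1) = -2. ✓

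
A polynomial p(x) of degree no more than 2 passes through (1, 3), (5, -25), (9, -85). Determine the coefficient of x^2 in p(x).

-1

Write p(x) = ax^2 + bx + c. Substituting each data point gives a linear system:
  a + b + c = 3
  25a + 5b + c = -25
  81a + 9b + c = -85
Solving the system yields a = -1, b = -1, c = 5.
So p(x) = -x² - x + 5.
The leading coefficient is -1.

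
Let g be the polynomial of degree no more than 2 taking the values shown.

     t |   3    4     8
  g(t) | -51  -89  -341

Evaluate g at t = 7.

-263

Write g(t) = at^2 + bt + c. Substituting each data point gives a linear system:
  9a + 3b + c = -51
  16a + 4b + c = -89
  64a + 8b + c = -341
Solving the system yields a = -5, b = -3, c = 3.
So g(t) = -5t² - 3t + 3.
Then g(7) = -263.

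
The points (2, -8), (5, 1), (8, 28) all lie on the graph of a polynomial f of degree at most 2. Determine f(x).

Write f(x) = ax^2 + bx + c. Substituting each data point gives a linear system:
  4a + 2b + c = -8
  25a + 5b + c = 1
  64a + 8b + c = 28
Solving the system yields a = 1, b = -4, c = -4.
So f(x) = x^2 - 4x - 4.
Check: f(5) = 1. ✓

f(x) = x^2 - 4x - 4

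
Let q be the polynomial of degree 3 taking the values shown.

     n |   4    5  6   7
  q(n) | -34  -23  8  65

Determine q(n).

Write q(n) = an^3 + bn^2 + cn + d. Substituting each data point gives a linear system:
  64a + 16b + 4c + d = -34
  125a + 25b + 5c + d = -23
  216a + 36b + 6c + d = 8
  343a + 49b + 7c + d = 65
Solving the system yields a = 1, b = -5, c = -5, d = 2.
So q(n) = n³ - 5n² - 5n + 2.
Check: q(5) = -23. ✓

q(n) = n^3 - 5n^2 - 5n + 2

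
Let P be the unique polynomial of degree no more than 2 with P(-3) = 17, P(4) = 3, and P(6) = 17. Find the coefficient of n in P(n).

Write P(n) = an^2 + bn + c. Substituting each data point gives a linear system:
  9a - 3b + c = 17
  16a + 4b + c = 3
  36a + 6b + c = 17
Solving the system yields a = 1, b = -3, c = -1.
So P(n) = n^2 - 3n - 1.
The coefficient of n is -3.

-3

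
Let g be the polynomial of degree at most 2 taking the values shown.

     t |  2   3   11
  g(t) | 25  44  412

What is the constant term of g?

5

Write g(t) = at^2 + bt + c. Substituting each data point gives a linear system:
  4a + 2b + c = 25
  9a + 3b + c = 44
  121a + 11b + c = 412
Solving the system yields a = 3, b = 4, c = 5.
So g(t) = 3t^2 + 4t + 5.
The constant term is 5.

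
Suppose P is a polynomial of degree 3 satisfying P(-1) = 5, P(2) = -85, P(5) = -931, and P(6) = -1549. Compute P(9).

-4915

Using the Lagrange interpolation formula with nodes -1, 2, 5, 6:
  L_0(x) = (x - 2)(x - 5)(x - 6) / -126
  L_1(x) = (x + 1)(x - 5)(x - 6) / 36
  L_2(x) = (x + 1)(x - 2)(x - 6) / -18
  L_3(x) = (x + 1)(x - 2)(x - 5) / 28
Then P(x) = 5·L_0(x) - 85·L_1(x) - 931·L_2(x) - 1549·L_3(x).
Expanding and collecting terms gives P(x) = -6x^3 - 6x^2 - 6x - 1.
Evaluating at x = 9: P(9) = -4915.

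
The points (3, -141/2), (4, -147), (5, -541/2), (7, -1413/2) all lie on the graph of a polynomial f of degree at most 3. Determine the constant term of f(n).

-3

Write f(n) = an^3 + bn^2 + cn + d. Substituting each data point gives a linear system:
  27a + 9b + 3c + d = -141/2
  64a + 16b + 4c + d = -147
  125a + 25b + 5c + d = -541/2
  343a + 49b + 7c + d = -1413/2
Solving the system yields a = -2, b = 1/2, c = -6, d = -3.
So f(n) = -2n³ + (1/2)n² - 6n - 3.
The constant term is -3.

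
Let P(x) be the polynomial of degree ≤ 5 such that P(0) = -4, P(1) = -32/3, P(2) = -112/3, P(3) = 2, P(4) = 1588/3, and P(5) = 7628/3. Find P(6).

Write P(x) = ax^5 + bx^4 + cx^3 + dx^2 + ex + k. Substituting each data point gives a linear system:
  k = -4
  a + b + c + d + e + k = -32/3
  32a + 16b + 8c + 4d + 2e + k = -112/3
  243a + 81b + 27c + 9d + 3e + k = 2
  1024a + 256b + 64c + 16d + 4e + k = 1588/3
  3125a + 625b + 125c + 25d + 5e + k = 7628/3
Solving the system yields a = 2, b = -6, c = 1/3, d = 1, e = -4, k = -4.
So P(x) = 2x⁵ - 6x⁴ + (1/3)x³ + x² - 4x - 4.
Then P(6) = 7856.

7856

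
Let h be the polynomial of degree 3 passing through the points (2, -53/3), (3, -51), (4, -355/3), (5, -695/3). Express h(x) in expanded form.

h(x) = -2x^3 + x^2 - (1/3)x - 5

Using the Lagrange interpolation formula with nodes 2, 3, 4, 5:
  L_0(x) = (x - 3)(x - 4)(x - 5) / -6
  L_1(x) = (x - 2)(x - 4)(x - 5) / 2
  L_2(x) = (x - 2)(x - 3)(x - 5) / -2
  L_3(x) = (x - 2)(x - 3)(x - 4) / 6
Then h(x) = -53/3·L_0(x) - 51·L_1(x) - 355/3·L_2(x) - 695/3·L_3(x).
Expanding and collecting terms gives h(x) = -2x³ + x² - (1/3)x - 5.
Check: h(2) = -53/3. ✓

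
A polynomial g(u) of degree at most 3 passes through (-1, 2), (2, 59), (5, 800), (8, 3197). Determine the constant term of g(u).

5

Write g(u) = au^3 + bu^2 + cu + d. Substituting each data point gives a linear system:
  -a + b - c + d = 2
  8a + 4b + 2c + d = 59
  125a + 25b + 5c + d = 800
  512a + 64b + 8c + d = 3197
Solving the system yields a = 6, b = 2, c = -1, d = 5.
So g(u) = 6u^3 + 2u^2 - u + 5.
The constant term is 5.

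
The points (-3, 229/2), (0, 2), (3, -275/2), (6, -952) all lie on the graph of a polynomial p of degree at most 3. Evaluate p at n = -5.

Forward differences of the values at n = -3, 0, 3, 6:
  p  : 229/2  2  -275/2  -952
  Δ  : -225/2  -279/2  -1629/2
  Δ^2: -27  -675
  Δ^3: -648
The third differences are constant, confirming degree 3.
Interpolating (Newton forward form) and evaluating at n = -5 gives p(-5) = 989/2.

989/2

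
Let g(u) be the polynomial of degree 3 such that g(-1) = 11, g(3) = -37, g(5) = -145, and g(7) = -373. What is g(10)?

-1045

Write g(u) = au^3 + bu^2 + cu + d. Substituting each data point gives a linear system:
  -a + b - c + d = 11
  27a + 9b + 3c + d = -37
  125a + 25b + 5c + d = -145
  343a + 49b + 7c + d = -373
Solving the system yields a = -1, b = 0, c = -5, d = 5.
So g(u) = -u^3 - 5u + 5.
Then g(10) = -1045.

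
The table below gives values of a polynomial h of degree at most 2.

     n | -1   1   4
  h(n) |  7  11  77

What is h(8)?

277

Write h(n) = an^2 + bn + c. Substituting each data point gives a linear system:
  a - b + c = 7
  a + b + c = 11
  16a + 4b + c = 77
Solving the system yields a = 4, b = 2, c = 5.
So h(n) = 4n² + 2n + 5.
Then h(8) = 277.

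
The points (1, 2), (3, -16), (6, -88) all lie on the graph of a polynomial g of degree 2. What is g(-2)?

Using the Lagrange interpolation formula with nodes 1, 3, 6:
  L_0(t) = (t - 3)(t - 6) / 10
  L_1(t) = (t - 1)(t - 6) / -6
  L_2(t) = (t - 1)(t - 3) / 15
Then g(t) = 2·L_0(t) - 16·L_1(t) - 88·L_2(t).
Expanding and collecting terms gives g(t) = -3t^2 + 3t + 2.
Evaluating at t = -2: g(-2) = -16.

-16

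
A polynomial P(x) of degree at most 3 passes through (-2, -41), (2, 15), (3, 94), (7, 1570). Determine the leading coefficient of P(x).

5

Write P(x) = ax^3 + bx^2 + cx + d. Substituting each data point gives a linear system:
  -8a + 4b - 2c + d = -41
  8a + 4b + 2c + d = 15
  27a + 9b + 3c + d = 94
  343a + 49b + 7c + d = 1570
Solving the system yields a = 5, b = -2, c = -6, d = -5.
So P(x) = 5x^3 - 2x^2 - 6x - 5.
The leading coefficient is 5.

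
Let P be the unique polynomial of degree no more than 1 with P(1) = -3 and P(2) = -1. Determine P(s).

Using the Lagrange interpolation formula with nodes 1, 2:
  L_0(s) = (s - 2) / -1
  L_1(s) = (s - 1) / 1
Then P(s) = -3·L_0(s) - 1·L_1(s).
Expanding and collecting terms gives P(s) = 2s - 5.
Check: P(1) = -3. ✓

P(s) = 2s - 5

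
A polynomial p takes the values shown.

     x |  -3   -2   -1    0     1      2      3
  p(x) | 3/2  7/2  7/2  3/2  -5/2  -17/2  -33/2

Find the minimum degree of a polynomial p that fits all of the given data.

2

Forward differences of the values at x = -3, -2, -1, 0, 1, 2, 3:
  p  : 3/2  7/2  7/2  3/2  -5/2  -17/2  -33/2
  Δ  : 2  0  -2  -4  -6  -8
  Δ^2: -2  -2  -2  -2  -2
  Δ^3: 0  0  0  0
  Δ^4: 0  0  0
  Δ^5: 0  0
  Δ^6: 0
The second differences are constant (-2) and nonzero, while all higher differences vanish, so the minimal degree is 2.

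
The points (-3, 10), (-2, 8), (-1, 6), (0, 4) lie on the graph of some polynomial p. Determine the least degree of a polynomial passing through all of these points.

1

Forward differences of the values at x = -3, -2, -1, 0:
  p  : 10  8  6  4
  Δ  : -2  -2  -2
  Δ^2: 0  0
  Δ^3: 0
The first differences are constant (-2) and nonzero, while all higher differences vanish, so the minimal degree is 1.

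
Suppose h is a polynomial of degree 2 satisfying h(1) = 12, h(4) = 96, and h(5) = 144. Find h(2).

Using the Lagrange interpolation formula with nodes 1, 4, 5:
  L_0(x) = (x - 4)(x - 5) / 12
  L_1(x) = (x - 1)(x - 5) / -3
  L_2(x) = (x - 1)(x - 4) / 4
Then h(x) = 12·L_0(x) + 96·L_1(x) + 144·L_2(x).
Expanding and collecting terms gives h(x) = 5x^2 + 3x + 4.
Evaluating at x = 2: h(2) = 30.

30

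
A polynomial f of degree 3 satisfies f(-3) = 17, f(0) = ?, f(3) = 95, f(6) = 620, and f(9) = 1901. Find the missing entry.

The 4 known points determine the degree-3 polynomial uniquely.
Write f(s) = as^3 + bs^2 + cs + d. Substituting each data point gives a linear system:
  -27a + 9b - 3c + d = 17
  27a + 9b + 3c + d = 95
  216a + 36b + 6c + d = 620
  729a + 81b + 9c + d = 1901
Solving the system yields a = 2, b = 6, c = -5, d = 2.
So f(s) = 2s³ + 6s² - 5s + 2.
Then f(0) = 2.

2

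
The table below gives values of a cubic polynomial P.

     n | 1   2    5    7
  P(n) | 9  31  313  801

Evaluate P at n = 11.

2929

Using the Lagrange interpolation formula with nodes 1, 2, 5, 7:
  L_0(n) = (n - 2)(n - 5)(n - 7) / -24
  L_1(n) = (n - 1)(n - 5)(n - 7) / 15
  L_2(n) = (n - 1)(n - 2)(n - 7) / -24
  L_3(n) = (n - 1)(n - 2)(n - 5) / 60
Then P(n) = 9·L_0(n) + 31·L_1(n) + 313·L_2(n) + 801·L_3(n).
Expanding and collecting terms gives P(n) = 2n^3 + 2n^2 + 2n + 3.
Evaluating at n = 11: P(11) = 2929.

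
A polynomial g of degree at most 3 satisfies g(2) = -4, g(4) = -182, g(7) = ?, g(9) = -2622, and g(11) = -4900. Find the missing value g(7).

-1184

The 4 known points determine the degree-3 polynomial uniquely.
Write g(s) = as^3 + bs^2 + cs + d. Substituting each data point gives a linear system:
  8a + 4b + 2c + d = -4
  64a + 16b + 4c + d = -182
  729a + 81b + 9c + d = -2622
  1331a + 121b + 11c + d = -4900
Solving the system yields a = -4, b = 3, c = 5, d = 6.
So g(s) = -4s^3 + 3s^2 + 5s + 6.
Then g(7) = -1184.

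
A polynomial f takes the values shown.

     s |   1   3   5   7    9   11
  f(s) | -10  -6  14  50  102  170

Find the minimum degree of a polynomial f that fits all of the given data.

2

Forward differences of the values at s = 1, 3, 5, 7, 9, 11:
  f  : -10  -6  14  50  102  170
  Δ  : 4  20  36  52  68
  Δ^2: 16  16  16  16
  Δ^3: 0  0  0
  Δ^4: 0  0
  Δ^5: 0
The second differences are constant (16) and nonzero, while all higher differences vanish, so the minimal degree is 2.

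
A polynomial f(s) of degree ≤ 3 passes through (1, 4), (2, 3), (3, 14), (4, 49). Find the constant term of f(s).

Write f(s) = as^3 + bs^2 + cs + d. Substituting each data point gives a linear system:
  a + b + c + d = 4
  8a + 4b + 2c + d = 3
  27a + 9b + 3c + d = 14
  64a + 16b + 4c + d = 49
Solving the system yields a = 2, b = -6, c = 3, d = 5.
So f(s) = 2s^3 - 6s^2 + 3s + 5.
The constant term is 5.

5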